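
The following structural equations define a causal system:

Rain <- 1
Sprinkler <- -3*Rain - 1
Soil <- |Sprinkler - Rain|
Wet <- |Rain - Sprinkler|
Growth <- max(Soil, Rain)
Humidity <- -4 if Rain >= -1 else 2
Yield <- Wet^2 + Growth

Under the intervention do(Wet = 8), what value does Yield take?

The intervention breaks the incoming arrows to Wet: Wet <- |Rain - Sprinkler| no longer applies, and Wet = 8.
Sprinkler = -3*Rain - 1  [with Rain=1]  = -4
Soil = |Sprinkler - Rain|  [with Sprinkler=-4, Rain=1]  = 5
Growth = max(Soil, Rain)  [with Soil=5, Rain=1]  = 5
Yield = Wet^2 + Growth  [with Wet=8, Growth=5]  = 69

69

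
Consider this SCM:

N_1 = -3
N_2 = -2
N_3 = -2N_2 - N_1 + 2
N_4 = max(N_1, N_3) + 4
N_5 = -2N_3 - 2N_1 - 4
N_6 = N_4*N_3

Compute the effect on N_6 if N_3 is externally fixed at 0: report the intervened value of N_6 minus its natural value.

-117

The intervention breaks the incoming arrows to N_3: N_3 = -2N_2 - N_1 + 2 no longer applies, and N_3 = 0.
N_4 = max(N_1, N_3) + 4  [with N_1=-3, N_3=0]  = 4
N_6 = N_4*N_3  [with N_4=4, N_3=0]  = 0
Without intervention: N_3 = -2N_2 - N_1 + 2  [with N_2=-2, N_1=-3]  = 9; N_4 = max(N_1, N_3) + 4  [with N_1=-3, N_3=9]  = 13; N_6 = N_4*N_3  [with N_4=13, N_3=9]  = 117.
Change = 0 − 117 = -117.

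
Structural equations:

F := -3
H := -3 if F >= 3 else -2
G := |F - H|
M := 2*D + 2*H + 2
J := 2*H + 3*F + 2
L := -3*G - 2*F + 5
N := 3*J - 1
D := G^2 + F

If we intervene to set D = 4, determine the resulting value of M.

do(D=4) replaces the equation D := G^2 + F with the constant D = 4.
H = -3 if F >= 3 else -2  [with F=-3]  = -2
M = 2*D + 2*H + 2  [with D=4, H=-2]  = 6

6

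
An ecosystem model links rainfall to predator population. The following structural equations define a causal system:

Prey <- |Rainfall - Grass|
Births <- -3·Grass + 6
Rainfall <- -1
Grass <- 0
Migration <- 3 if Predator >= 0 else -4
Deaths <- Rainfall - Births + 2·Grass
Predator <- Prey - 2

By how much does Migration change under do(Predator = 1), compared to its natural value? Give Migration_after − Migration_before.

The intervention breaks the incoming arrows to Predator: Predator <- Prey - 2 no longer applies, and Predator = 1.
Migration = 3 if Predator >= 0 else -4  [with Predator=1]  = 3
Without intervention: Prey = |Rainfall - Grass|  [with Rainfall=-1, Grass=0]  = 1; Predator = Prey - 2  [with Prey=1]  = -1; Migration = 3 if Predator >= 0 else -4  [with Predator=-1]  = -4.
Change = 3 − (-4) = 7.

7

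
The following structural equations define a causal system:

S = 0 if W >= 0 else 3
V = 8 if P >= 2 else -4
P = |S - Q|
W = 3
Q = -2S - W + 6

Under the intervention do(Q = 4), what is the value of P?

4

The intervention breaks the incoming arrows to Q: Q = -2S - W + 6 no longer applies, and Q = 4.
S = 0 if W >= 0 else 3  [with W=3]  = 0
P = |S - Q|  [with S=0, Q=4]  = 4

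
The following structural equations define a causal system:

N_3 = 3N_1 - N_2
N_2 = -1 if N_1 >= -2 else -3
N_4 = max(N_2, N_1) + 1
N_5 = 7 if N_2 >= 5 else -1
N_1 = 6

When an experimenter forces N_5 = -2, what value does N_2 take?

Under do(N_5=-2), the mechanism N_5 = 7 if N_2 >= 5 else -1 is discarded; N_5 is fixed at -2.
No directed path runs from N_5 to N_2, so N_2 keeps its natural value.
N_2 = -1 if N_1 >= -2 else -3  [with N_1=6]  = -1

-1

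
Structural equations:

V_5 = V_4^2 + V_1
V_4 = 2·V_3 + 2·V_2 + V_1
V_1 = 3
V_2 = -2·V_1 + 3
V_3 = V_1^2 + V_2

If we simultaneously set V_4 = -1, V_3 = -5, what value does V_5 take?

The joint intervention fixes V_4 = -1, V_3 = -5, removing each variable's own equation.
V_5 = V_4^2 + V_1  [with V_4=-1, V_1=3]  = 4

4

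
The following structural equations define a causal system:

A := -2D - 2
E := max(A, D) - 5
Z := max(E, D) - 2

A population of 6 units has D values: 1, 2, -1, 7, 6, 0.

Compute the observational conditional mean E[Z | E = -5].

-2.5

E[Z|E=-5] averages over only the 2 units with E=-5 (D = -1, 0): Z = -3, -2, mean -2.5.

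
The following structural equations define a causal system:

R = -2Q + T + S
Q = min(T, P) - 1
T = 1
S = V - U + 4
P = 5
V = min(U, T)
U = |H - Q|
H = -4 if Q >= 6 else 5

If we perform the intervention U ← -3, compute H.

The intervention breaks the incoming arrows to U: U = |H - Q| no longer applies, and U = -3.
Since H is not a descendant of the intervened variable, it is unaffected.
Q = min(T, P) - 1  [with T=1, P=5]  = 0
H = -4 if Q >= 6 else 5  [with Q=0]  = 5

5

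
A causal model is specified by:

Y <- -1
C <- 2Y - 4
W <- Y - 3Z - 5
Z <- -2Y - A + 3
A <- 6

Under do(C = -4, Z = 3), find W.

-15

Under do(C = -4, Z = 3), each intervened variable's structural equation is replaced by its fixed value.
W = Y - 3Z - 5  [with Y=-1, Z=3]  = -15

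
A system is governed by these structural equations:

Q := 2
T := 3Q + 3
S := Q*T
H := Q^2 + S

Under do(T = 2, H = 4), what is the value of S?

The joint intervention fixes T = 2, H = 4, removing each variable's own equation.
S = Q*T  [with Q=2, T=2]  = 4

4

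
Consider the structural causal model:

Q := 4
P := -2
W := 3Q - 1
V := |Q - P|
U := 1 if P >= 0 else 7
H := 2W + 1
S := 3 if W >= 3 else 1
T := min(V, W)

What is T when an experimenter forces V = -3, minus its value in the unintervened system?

do(V=-3) replaces the equation V := |Q - P| with the constant V = -3.
W = 3Q - 1  [with Q=4]  = 11
T = min(V, W)  [with V=-3, W=11]  = -3
Without intervention: W = 3Q - 1  [with Q=4]  = 11; V = |Q - P|  [with Q=4, P=-2]  = 6; T = min(V, W)  [with V=6, W=11]  = 6.
Change = -3 − 6 = -9.

-9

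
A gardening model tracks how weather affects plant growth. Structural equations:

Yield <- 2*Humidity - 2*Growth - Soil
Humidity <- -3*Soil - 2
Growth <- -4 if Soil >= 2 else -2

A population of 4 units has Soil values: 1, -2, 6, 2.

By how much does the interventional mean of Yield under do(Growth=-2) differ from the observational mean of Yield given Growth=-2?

-15.75

do(Growth=-2) breaks Growth's dependence on Soil. With Growth=-2 fixed, Yield across the units is -7, 14, -42, -14, mean -12.25.
Conditioning on Growth=-2 selects the 2 unit(s) with Soil ∈ {1, -2}. Their Yield values: -7, 14. Mean = 3.5.
Difference = -12.25 − 3.5 = -15.75.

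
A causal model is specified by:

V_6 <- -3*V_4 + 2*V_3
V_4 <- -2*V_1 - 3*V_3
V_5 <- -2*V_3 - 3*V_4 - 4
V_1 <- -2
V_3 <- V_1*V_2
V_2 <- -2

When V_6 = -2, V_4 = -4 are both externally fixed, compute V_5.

0

Setting V_6 = -2, V_4 = -4 by intervention discards those variables' equations.
V_3 = V_1*V_2  [with V_1=-2, V_2=-2]  = 4
V_5 = -2*V_3 - 3*V_4 - 4  [with V_3=4, V_4=-4]  = 0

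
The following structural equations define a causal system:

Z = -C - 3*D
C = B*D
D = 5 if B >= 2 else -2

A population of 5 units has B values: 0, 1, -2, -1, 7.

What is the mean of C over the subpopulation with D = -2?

Conditioning on D=-2 selects the 4 unit(s) with B ∈ {0, 1, -2, -1}. Their C values: 0, -2, 4, 2. Mean = 1.

1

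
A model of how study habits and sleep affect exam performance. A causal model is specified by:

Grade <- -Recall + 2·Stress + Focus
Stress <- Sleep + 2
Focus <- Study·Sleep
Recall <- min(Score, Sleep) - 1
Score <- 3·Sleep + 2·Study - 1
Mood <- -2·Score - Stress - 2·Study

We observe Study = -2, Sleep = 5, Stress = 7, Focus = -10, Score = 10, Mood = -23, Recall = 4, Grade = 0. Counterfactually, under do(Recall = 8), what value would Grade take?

-4

do(Recall=8) replaces the equation Recall <- min(Score, Sleep) - 1 with the constant Recall = 8.
Stress = Sleep + 2  [with Sleep=5]  = 7
Focus = Study·Sleep  [with Study=-2, Sleep=5]  = -10
Grade = -Recall + 2·Stress + Focus  [with Recall=8, Stress=7, Focus=-10]  = -4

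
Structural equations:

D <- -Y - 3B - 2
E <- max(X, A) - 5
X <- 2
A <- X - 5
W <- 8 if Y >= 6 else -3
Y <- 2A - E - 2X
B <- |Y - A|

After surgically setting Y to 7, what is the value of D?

-39

The intervention breaks the incoming arrows to Y: Y <- 2A - E - 2X no longer applies, and Y = 7.
A = X - 5  [with X=2]  = -3
B = |Y - A|  [with Y=7, A=-3]  = 10
D = -Y - 3B - 2  [with Y=7, B=10]  = -39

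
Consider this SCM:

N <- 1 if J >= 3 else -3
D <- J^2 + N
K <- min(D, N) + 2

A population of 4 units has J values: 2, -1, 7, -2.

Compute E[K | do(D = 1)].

0

The intervention sets D=1 in all 4 units regardless of J. Recomputing K per unit gives -1, -1, 3, -1; average 0.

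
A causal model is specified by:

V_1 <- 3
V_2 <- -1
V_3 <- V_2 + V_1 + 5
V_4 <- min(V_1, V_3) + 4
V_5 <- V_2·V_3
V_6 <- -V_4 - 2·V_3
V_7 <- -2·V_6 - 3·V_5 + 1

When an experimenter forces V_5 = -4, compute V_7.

Under do(V_5=-4), the mechanism V_5 <- V_2·V_3 is discarded; V_5 is fixed at -4.
V_3 = V_2 + V_1 + 5  [with V_2=-1, V_1=3]  = 7
V_4 = min(V_1, V_3) + 4  [with V_1=3, V_3=7]  = 7
V_6 = -V_4 - 2·V_3  [with V_4=7, V_3=7]  = -21
V_7 = -2·V_6 - 3·V_5 + 1  [with V_6=-21, V_5=-4]  = 55

55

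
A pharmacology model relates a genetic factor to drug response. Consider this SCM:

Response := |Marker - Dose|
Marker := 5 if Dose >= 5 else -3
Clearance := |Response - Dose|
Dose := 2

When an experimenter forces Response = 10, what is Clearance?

8

The intervention breaks the incoming arrows to Response: Response := |Marker - Dose| no longer applies, and Response = 10.
Clearance = |Response - Dose|  [with Response=10, Dose=2]  = 8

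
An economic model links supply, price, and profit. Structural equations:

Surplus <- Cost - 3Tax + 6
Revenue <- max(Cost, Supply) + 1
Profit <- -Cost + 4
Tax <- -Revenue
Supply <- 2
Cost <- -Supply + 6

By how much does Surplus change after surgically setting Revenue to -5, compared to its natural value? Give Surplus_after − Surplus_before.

The intervention breaks the incoming arrows to Revenue: Revenue <- max(Cost, Supply) + 1 no longer applies, and Revenue = -5.
Cost = -Supply + 6  [with Supply=2]  = 4
Tax = -Revenue  [with Revenue=-5]  = 5
Surplus = Cost - 3Tax + 6  [with Cost=4, Tax=5]  = -5
Without intervention: Cost = -Supply + 6  [with Supply=2]  = 4; Revenue = max(Cost, Supply) + 1  [with Cost=4, Supply=2]  = 5; Tax = -Revenue  [with Revenue=5]  = -5; Surplus = Cost - 3Tax + 6  [with Cost=4, Tax=-5]  = 25.
Change = -5 − 25 = -30.

-30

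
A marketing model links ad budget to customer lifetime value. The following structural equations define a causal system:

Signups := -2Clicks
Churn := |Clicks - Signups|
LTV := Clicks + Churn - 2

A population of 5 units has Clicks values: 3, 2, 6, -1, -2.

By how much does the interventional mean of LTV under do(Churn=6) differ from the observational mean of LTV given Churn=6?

Under do(Churn=6), Churn's equation is replaced by Churn=6 for every unit. Per-unit LTV: 7, 6, 10, 3, 2. Mean = 5.6.
Observing Churn=6 restricts to units where Churn's equation naturally yields 6: Clicks ∈ {2, -2}. In that subpopulation LTV = 6, 2, mean 4.
Difference = 5.6 − 4 = 1.6.

1.6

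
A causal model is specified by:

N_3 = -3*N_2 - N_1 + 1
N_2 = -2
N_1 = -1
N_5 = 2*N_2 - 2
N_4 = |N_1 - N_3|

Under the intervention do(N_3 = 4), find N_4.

The intervention breaks the incoming arrows to N_3: N_3 = -3*N_2 - N_1 + 1 no longer applies, and N_3 = 4.
N_4 = |N_1 - N_3|  [with N_1=-1, N_3=4]  = 5

5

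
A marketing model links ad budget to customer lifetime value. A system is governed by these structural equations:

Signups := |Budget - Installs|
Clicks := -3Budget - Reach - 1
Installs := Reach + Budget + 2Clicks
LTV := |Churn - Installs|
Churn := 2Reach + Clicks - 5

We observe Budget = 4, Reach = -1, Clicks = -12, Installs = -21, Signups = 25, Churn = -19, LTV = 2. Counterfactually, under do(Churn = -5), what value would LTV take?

Intervening sets Churn = -5 and removes its equation (Churn := 2Reach + Clicks - 5).
Clicks = -3Budget - Reach - 1  [with Budget=4, Reach=-1]  = -12
Installs = Reach + Budget + 2Clicks  [with Reach=-1, Budget=4, Clicks=-12]  = -21
LTV = |Churn - Installs|  [with Churn=-5, Installs=-21]  = 16

16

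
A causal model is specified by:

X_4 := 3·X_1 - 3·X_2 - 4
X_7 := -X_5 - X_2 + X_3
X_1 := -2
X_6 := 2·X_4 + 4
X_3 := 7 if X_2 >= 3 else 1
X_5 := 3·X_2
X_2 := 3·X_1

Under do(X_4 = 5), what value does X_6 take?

14

Under do(X_4=5), the mechanism X_4 := 3·X_1 - 3·X_2 - 4 is discarded; X_4 is fixed at 5.
X_6 = 2·X_4 + 4  [with X_4=5]  = 14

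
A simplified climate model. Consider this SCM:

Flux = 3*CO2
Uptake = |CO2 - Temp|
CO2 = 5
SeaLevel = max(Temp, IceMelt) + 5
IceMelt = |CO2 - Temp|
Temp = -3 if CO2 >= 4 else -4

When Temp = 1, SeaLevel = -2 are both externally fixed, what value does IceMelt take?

4

The joint intervention fixes Temp = 1, SeaLevel = -2, removing each variable's own equation.
IceMelt = |CO2 - Temp|  [with CO2=5, Temp=1]  = 4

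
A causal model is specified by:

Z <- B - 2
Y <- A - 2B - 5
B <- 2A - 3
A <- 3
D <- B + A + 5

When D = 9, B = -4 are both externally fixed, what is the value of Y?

6

Setting D = 9, B = -4 by intervention discards those variables' equations.
Y = A - 2B - 5  [with A=3, B=-4]  = 6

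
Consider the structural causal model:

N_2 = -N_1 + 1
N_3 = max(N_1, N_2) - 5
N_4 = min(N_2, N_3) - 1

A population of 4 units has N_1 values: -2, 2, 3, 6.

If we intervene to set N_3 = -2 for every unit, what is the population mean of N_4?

The intervention sets N_3=-2 in all 4 units regardless of N_1. Recomputing N_4 per unit gives -3, -3, -3, -6; average -3.75.

-3.75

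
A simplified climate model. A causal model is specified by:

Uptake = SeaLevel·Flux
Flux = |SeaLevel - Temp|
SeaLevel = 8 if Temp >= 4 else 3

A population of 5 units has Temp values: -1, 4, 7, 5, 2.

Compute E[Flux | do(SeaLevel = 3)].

Every unit gets SeaLevel=3 under the intervention. Flux values become 4, 1, 4, 2, 1; E[Flux|do(SeaLevel=3)] = 2.4.

2.4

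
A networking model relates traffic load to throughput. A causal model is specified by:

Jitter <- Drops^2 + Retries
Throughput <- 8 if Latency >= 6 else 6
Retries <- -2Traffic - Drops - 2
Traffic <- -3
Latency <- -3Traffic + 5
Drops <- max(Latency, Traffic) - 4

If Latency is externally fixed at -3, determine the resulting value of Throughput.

6

Under do(Latency=-3), the mechanism Latency <- -3Traffic + 5 is discarded; Latency is fixed at -3.
Throughput = 8 if Latency >= 6 else 6  [with Latency=-3]  = 6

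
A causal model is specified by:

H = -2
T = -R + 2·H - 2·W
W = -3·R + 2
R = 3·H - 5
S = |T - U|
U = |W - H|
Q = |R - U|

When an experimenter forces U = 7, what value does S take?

Under do(U=7), the mechanism U = |W - H| is discarded; U is fixed at 7.
R = 3·H - 5  [with H=-2]  = -11
W = -3·R + 2  [with R=-11]  = 35
T = -R + 2·H - 2·W  [with R=-11, H=-2, W=35]  = -63
S = |T - U|  [with T=-63, U=7]  = 70

70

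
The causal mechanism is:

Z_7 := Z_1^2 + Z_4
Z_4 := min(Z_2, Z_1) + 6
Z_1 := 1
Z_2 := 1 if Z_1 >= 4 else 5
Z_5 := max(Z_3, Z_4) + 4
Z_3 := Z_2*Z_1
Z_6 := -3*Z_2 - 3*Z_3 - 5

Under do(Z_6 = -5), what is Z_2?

do(Z_6=-5) replaces the equation Z_6 := -3*Z_2 - 3*Z_3 - 5 with the constant Z_6 = -5.
Z_2 is not downstream of the intervention, so its value is determined by the original equations.
Z_2 = 1 if Z_1 >= 4 else 5  [with Z_1=1]  = 5

5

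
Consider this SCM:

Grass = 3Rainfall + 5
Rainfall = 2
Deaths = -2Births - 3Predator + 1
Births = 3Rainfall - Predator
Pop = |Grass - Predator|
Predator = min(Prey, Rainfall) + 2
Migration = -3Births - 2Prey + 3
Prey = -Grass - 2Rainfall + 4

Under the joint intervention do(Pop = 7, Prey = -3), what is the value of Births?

7

The joint intervention fixes Pop = 7, Prey = -3, removing each variable's own equation.
Predator = min(Prey, Rainfall) + 2  [with Prey=-3, Rainfall=2]  = -1
Births = 3Rainfall - Predator  [with Rainfall=2, Predator=-1]  = 7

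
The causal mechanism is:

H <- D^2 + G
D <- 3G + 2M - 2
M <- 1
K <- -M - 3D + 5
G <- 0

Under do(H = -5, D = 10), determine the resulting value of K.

-26

The joint intervention fixes H = -5, D = 10, removing each variable's own equation.
K = -M - 3D + 5  [with M=1, D=10]  = -26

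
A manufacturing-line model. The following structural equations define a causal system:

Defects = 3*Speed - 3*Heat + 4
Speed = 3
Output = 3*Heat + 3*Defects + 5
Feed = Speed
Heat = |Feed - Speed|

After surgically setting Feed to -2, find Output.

14

do(Feed=-2) replaces the equation Feed = Speed with the constant Feed = -2.
Heat = |Feed - Speed|  [with Feed=-2, Speed=3]  = 5
Defects = 3*Speed - 3*Heat + 4  [with Speed=3, Heat=5]  = -2
Output = 3*Heat + 3*Defects + 5  [with Heat=5, Defects=-2]  = 14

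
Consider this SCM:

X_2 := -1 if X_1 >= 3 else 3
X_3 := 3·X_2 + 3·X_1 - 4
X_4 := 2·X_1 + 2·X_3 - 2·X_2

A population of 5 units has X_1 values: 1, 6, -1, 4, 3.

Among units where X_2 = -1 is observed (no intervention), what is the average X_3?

6

Conditioning on X_2=-1 selects the 3 unit(s) with X_1 ∈ {6, 4, 3}. Their X_3 values: 11, 5, 2. Mean = 6.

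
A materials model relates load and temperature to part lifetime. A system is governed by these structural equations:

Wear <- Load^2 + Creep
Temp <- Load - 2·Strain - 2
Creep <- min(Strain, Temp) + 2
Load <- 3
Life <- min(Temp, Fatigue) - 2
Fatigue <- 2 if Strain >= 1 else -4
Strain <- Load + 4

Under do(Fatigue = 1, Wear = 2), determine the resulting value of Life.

-15

Setting Fatigue = 1, Wear = 2 by intervention discards those variables' equations.
Strain = Load + 4  [with Load=3]  = 7
Temp = Load - 2·Strain - 2  [with Load=3, Strain=7]  = -13
Life = min(Temp, Fatigue) - 2  [with Temp=-13, Fatigue=1]  = -15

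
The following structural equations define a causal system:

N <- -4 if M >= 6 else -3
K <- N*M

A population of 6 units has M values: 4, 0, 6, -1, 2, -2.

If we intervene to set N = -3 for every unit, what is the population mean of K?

-4.5

do(N=-3) breaks N's dependence on M. With N=-3 fixed, K across the units is -12, 0, -18, 3, -6, 6, mean -4.5.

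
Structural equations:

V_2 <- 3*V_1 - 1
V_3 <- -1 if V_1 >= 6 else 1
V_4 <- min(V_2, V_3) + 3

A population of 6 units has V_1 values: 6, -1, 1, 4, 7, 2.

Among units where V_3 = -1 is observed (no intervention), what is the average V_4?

Observing V_3=-1 restricts to units where V_3's equation naturally yields -1: V_1 ∈ {6, 7}. In that subpopulation V_4 = 2, 2, mean 2.

2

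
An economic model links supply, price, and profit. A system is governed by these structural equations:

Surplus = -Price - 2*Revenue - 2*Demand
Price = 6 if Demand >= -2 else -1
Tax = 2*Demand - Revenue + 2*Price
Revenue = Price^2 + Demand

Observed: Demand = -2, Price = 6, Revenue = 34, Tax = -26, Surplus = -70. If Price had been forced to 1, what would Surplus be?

5

do(Price=1) replaces the equation Price = 6 if Demand >= -2 else -1 with the constant Price = 1.
Revenue = Price^2 + Demand  [with Price=1, Demand=-2]  = -1
Surplus = -Price - 2*Revenue - 2*Demand  [with Price=1, Revenue=-1, Demand=-2]  = 5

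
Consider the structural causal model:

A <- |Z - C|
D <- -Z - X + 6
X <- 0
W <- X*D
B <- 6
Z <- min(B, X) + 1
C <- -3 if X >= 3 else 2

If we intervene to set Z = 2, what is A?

do(Z=2) replaces the equation Z <- min(B, X) + 1 with the constant Z = 2.
C = -3 if X >= 3 else 2  [with X=0]  = 2
A = |Z - C|  [with Z=2, C=2]  = 0

0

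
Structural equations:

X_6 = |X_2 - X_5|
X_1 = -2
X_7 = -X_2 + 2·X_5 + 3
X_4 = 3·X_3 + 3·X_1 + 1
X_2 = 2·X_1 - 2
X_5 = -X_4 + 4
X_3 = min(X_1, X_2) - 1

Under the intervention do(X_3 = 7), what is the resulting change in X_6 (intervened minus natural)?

-30

The intervention breaks the incoming arrows to X_3: X_3 = min(X_1, X_2) - 1 no longer applies, and X_3 = 7.
X_2 = 2·X_1 - 2  [with X_1=-2]  = -6
X_4 = 3·X_3 + 3·X_1 + 1  [with X_3=7, X_1=-2]  = 16
X_5 = -X_4 + 4  [with X_4=16]  = -12
X_6 = |X_2 - X_5|  [with X_2=-6, X_5=-12]  = 6
Without intervention: X_2 = 2·X_1 - 2  [with X_1=-2]  = -6; X_3 = min(X_1, X_2) - 1  [with X_1=-2, X_2=-6]  = -7; X_4 = 3·X_3 + 3·X_1 + 1  [with X_3=-7, X_1=-2]  = -26; X_5 = -X_4 + 4  [with X_4=-26]  = 30; X_6 = |X_2 - X_5|  [with X_2=-6, X_5=30]  = 36.
Change = 6 − 36 = -30.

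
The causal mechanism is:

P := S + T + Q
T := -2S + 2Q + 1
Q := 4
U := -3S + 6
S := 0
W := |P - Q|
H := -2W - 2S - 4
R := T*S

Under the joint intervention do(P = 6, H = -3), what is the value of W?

2

Setting P = 6, H = -3 by intervention discards those variables' equations.
W = |P - Q|  [with P=6, Q=4]  = 2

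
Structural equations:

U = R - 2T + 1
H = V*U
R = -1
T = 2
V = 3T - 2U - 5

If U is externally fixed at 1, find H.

-1

do(U=1) replaces the equation U = R - 2T + 1 with the constant U = 1.
V = 3T - 2U - 5  [with T=2, U=1]  = -1
H = V*U  [with V=-1, U=1]  = -1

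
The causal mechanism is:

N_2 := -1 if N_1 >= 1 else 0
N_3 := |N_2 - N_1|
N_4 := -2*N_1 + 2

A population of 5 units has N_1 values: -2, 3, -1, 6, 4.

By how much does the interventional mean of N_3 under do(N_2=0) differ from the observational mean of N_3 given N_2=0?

Every unit gets N_2=0 under the intervention. N_3 values become 2, 3, 1, 6, 4; E[N_3|do(N_2=0)] = 3.2.
Conditioning on N_2=0 selects the 2 unit(s) with N_1 ∈ {-2, -1}. Their N_3 values: 2, 1. Mean = 1.5.
Difference = 3.2 − 1.5 = 1.7.

1.7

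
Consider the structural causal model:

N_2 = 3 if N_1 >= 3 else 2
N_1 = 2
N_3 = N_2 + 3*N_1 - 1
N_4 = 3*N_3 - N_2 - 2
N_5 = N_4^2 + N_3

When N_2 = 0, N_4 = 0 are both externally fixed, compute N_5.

5

Setting N_2 = 0, N_4 = 0 by intervention discards those variables' equations.
N_3 = N_2 + 3*N_1 - 1  [with N_2=0, N_1=2]  = 5
N_5 = N_4^2 + N_3  [with N_4=0, N_3=5]  = 5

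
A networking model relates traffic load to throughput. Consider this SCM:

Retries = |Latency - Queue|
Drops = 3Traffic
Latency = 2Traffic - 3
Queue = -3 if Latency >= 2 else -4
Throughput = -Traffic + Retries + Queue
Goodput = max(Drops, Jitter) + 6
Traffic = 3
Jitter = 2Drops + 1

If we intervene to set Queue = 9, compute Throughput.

The intervention breaks the incoming arrows to Queue: Queue = -3 if Latency >= 2 else -4 no longer applies, and Queue = 9.
Latency = 2Traffic - 3  [with Traffic=3]  = 3
Retries = |Latency - Queue|  [with Latency=3, Queue=9]  = 6
Throughput = -Traffic + Retries + Queue  [with Traffic=3, Retries=6, Queue=9]  = 12

12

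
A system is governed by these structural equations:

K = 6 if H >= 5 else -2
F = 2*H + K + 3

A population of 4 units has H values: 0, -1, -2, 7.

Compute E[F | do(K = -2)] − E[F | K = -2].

4

Every unit gets K=-2 under the intervention. F values become 1, -1, -3, 15; E[F|do(K=-2)] = 3.
Conditioning on K=-2 selects the 3 unit(s) with H ∈ {0, -1, -2}. Their F values: 1, -1, -3. Mean = -1.
Difference = 3 − (-1) = 4.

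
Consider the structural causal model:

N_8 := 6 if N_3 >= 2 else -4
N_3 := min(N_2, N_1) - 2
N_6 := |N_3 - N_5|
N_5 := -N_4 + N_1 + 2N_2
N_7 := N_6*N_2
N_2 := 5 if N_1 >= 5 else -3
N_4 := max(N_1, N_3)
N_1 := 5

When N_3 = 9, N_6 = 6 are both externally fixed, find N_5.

6

The joint intervention fixes N_3 = 9, N_6 = 6, removing each variable's own equation.
N_2 = 5 if N_1 >= 5 else -3  [with N_1=5]  = 5
N_4 = max(N_1, N_3)  [with N_1=5, N_3=9]  = 9
N_5 = -N_4 + N_1 + 2N_2  [with N_4=9, N_1=5, N_2=5]  = 6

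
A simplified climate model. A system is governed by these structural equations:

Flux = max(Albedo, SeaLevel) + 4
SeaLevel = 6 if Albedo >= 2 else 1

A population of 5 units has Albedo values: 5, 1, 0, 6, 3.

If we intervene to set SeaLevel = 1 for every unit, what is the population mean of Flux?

Every unit gets SeaLevel=1 under the intervention. Flux values become 9, 5, 5, 10, 7; E[Flux|do(SeaLevel=1)] = 7.2.

7.2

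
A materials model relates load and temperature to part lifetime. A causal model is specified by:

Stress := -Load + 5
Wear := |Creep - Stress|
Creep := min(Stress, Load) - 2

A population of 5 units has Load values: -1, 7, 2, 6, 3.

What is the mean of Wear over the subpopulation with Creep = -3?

5.5

Observing Creep=-3 restricts to units where Creep's equation naturally yields -3: Load ∈ {-1, 6}. In that subpopulation Wear = 9, 2, mean 5.5.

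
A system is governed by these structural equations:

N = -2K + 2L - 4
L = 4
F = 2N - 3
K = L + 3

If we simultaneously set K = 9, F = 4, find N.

The joint intervention fixes K = 9, F = 4, removing each variable's own equation.
N = -2K + 2L - 4  [with K=9, L=4]  = -14

-14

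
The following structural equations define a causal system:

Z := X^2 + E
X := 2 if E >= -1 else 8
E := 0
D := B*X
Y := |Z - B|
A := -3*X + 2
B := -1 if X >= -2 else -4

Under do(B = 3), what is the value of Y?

Under do(B=3), the mechanism B := -1 if X >= -2 else -4 is discarded; B is fixed at 3.
X = 2 if E >= -1 else 8  [with E=0]  = 2
Z = X^2 + E  [with X=2, E=0]  = 4
Y = |Z - B|  [with Z=4, B=3]  = 1

1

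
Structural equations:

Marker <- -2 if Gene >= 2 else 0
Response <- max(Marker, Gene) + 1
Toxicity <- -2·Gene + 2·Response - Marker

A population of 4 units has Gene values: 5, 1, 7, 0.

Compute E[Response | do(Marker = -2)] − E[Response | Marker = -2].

-2.75

Under do(Marker=-2), Marker's equation is replaced by Marker=-2 for every unit. Per-unit Response: 6, 2, 8, 1. Mean = 4.25.
Conditioning on Marker=-2 selects the 2 unit(s) with Gene ∈ {5, 7}. Their Response values: 6, 8. Mean = 7.
Difference = 4.25 − 7 = -2.75.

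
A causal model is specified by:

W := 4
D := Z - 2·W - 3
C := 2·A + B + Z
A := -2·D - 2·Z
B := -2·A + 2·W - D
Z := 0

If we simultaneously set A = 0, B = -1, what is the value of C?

-1

The joint intervention fixes A = 0, B = -1, removing each variable's own equation.
C = 2·A + B + Z  [with A=0, B=-1, Z=0]  = -1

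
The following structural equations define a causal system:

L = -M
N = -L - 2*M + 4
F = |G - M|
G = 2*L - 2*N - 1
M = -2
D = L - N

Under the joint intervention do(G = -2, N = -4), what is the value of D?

The joint intervention fixes G = -2, N = -4, removing each variable's own equation.
L = -M  [with M=-2]  = 2
D = L - N  [with L=2, N=-4]  = 6

6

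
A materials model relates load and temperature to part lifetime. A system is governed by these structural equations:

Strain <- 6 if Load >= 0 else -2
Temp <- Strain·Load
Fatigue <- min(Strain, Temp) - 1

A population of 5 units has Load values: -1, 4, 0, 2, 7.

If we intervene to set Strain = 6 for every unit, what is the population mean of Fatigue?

Under do(Strain=6), Strain's equation is replaced by Strain=6 for every unit. Per-unit Fatigue: -7, 5, -1, 5, 5. Mean = 1.4.

1.4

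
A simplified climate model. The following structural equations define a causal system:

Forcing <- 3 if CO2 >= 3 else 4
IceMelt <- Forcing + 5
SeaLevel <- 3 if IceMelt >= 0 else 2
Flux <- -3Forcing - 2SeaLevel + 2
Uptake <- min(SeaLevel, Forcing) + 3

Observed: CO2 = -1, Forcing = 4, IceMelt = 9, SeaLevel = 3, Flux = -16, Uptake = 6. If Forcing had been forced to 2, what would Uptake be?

Under do(Forcing=2), the mechanism Forcing <- 3 if CO2 >= 3 else 4 is discarded; Forcing is fixed at 2.
IceMelt = Forcing + 5  [with Forcing=2]  = 7
SeaLevel = 3 if IceMelt >= 0 else 2  [with IceMelt=7]  = 3
Uptake = min(SeaLevel, Forcing) + 3  [with SeaLevel=3, Forcing=2]  = 5

5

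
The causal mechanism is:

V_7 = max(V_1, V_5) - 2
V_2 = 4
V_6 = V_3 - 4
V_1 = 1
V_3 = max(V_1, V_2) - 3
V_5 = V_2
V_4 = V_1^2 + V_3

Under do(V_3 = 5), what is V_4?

6

The intervention breaks the incoming arrows to V_3: V_3 = max(V_1, V_2) - 3 no longer applies, and V_3 = 5.
V_4 = V_1^2 + V_3  [with V_1=1, V_3=5]  = 6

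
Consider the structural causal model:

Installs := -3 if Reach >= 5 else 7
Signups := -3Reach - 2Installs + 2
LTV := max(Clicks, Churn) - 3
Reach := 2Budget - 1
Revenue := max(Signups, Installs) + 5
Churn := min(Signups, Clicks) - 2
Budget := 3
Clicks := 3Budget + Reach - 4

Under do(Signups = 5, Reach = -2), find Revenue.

Setting Signups = 5, Reach = -2 by intervention discards those variables' equations.
Installs = -3 if Reach >= 5 else 7  [with Reach=-2]  = 7
Revenue = max(Signups, Installs) + 5  [with Signups=5, Installs=7]  = 12

12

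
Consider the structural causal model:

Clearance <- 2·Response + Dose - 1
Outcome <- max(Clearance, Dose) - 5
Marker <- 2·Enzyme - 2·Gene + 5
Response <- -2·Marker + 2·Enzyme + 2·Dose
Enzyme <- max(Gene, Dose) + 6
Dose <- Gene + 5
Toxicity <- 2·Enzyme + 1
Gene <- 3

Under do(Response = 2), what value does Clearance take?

Under do(Response=2), the mechanism Response <- -2·Marker + 2·Enzyme + 2·Dose is discarded; Response is fixed at 2.
Dose = Gene + 5  [with Gene=3]  = 8
Clearance = 2·Response + Dose - 1  [with Response=2, Dose=8]  = 11

11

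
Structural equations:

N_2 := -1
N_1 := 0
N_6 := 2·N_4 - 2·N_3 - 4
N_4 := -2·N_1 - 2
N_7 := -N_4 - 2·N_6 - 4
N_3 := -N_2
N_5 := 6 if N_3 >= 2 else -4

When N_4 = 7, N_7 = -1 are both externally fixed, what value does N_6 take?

The joint intervention fixes N_4 = 7, N_7 = -1, removing each variable's own equation.
N_3 = -N_2  [with N_2=-1]  = 1
N_6 = 2·N_4 - 2·N_3 - 4  [with N_4=7, N_3=1]  = 8

8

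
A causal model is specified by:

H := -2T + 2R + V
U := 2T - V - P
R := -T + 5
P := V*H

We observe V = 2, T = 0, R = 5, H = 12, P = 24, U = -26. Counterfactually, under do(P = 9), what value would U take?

The intervention breaks the incoming arrows to P: P := V*H no longer applies, and P = 9.
U = 2T - V - P  [with T=0, V=2, P=9]  = -11

-11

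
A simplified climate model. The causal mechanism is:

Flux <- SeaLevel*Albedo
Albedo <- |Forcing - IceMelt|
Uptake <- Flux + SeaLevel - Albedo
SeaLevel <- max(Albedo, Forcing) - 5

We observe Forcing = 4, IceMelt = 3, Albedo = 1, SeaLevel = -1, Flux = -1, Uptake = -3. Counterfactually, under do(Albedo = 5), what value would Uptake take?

The intervention breaks the incoming arrows to Albedo: Albedo <- |Forcing - IceMelt| no longer applies, and Albedo = 5.
SeaLevel = max(Albedo, Forcing) - 5  [with Albedo=5, Forcing=4]  = 0
Flux = SeaLevel*Albedo  [with SeaLevel=0, Albedo=5]  = 0
Uptake = Flux + SeaLevel - Albedo  [with Flux=0, SeaLevel=0, Albedo=5]  = -5

-5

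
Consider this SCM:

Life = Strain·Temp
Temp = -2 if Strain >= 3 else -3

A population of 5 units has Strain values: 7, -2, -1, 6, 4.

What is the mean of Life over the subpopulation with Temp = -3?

Observing Temp=-3 restricts to units where Temp's equation naturally yields -3: Strain ∈ {-2, -1}. In that subpopulation Life = 6, 3, mean 4.5.

4.5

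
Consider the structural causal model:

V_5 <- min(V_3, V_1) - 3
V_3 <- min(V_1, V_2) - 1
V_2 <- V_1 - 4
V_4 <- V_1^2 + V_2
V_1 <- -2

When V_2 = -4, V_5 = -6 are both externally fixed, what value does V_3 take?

Under do(V_2 = -4, V_5 = -6), each intervened variable's structural equation is replaced by its fixed value.
V_3 = min(V_1, V_2) - 1  [with V_1=-2, V_2=-4]  = -5

-5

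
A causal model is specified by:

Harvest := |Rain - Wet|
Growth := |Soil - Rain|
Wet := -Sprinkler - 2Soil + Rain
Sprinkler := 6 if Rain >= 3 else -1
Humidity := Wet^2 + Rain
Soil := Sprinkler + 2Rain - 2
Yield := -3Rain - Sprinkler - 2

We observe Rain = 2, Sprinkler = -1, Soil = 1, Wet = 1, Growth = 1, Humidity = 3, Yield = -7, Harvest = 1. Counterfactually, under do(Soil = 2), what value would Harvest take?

The intervention breaks the incoming arrows to Soil: Soil := Sprinkler + 2Rain - 2 no longer applies, and Soil = 2.
Sprinkler = 6 if Rain >= 3 else -1  [with Rain=2]  = -1
Wet = -Sprinkler - 2Soil + Rain  [with Sprinkler=-1, Soil=2, Rain=2]  = -1
Harvest = |Rain - Wet|  [with Rain=2, Wet=-1]  = 3

3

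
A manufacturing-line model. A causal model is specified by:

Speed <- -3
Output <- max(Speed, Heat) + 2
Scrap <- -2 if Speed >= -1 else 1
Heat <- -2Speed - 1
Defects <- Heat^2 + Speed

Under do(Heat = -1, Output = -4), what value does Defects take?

-2

Under do(Heat = -1, Output = -4), each intervened variable's structural equation is replaced by its fixed value.
Defects = Heat^2 + Speed  [with Heat=-1, Speed=-3]  = -2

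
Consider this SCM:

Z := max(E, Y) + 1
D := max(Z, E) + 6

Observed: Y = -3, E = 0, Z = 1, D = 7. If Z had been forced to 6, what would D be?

The intervention breaks the incoming arrows to Z: Z := max(E, Y) + 1 no longer applies, and Z = 6.
D = max(Z, E) + 6  [with Z=6, E=0]  = 12

12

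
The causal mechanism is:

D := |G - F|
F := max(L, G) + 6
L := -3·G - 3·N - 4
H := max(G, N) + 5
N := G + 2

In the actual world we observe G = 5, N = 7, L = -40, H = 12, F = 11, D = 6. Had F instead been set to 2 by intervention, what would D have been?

The intervention breaks the incoming arrows to F: F := max(L, G) + 6 no longer applies, and F = 2.
D = |G - F|  [with G=5, F=2]  = 3

3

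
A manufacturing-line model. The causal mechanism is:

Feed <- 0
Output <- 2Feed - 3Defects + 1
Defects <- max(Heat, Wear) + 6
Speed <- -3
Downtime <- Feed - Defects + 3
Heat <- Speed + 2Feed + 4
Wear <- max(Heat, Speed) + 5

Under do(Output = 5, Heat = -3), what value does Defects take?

Under do(Output = 5, Heat = -3), each intervened variable's structural equation is replaced by its fixed value.
Wear = max(Heat, Speed) + 5  [with Heat=-3, Speed=-3]  = 2
Defects = max(Heat, Wear) + 6  [with Heat=-3, Wear=2]  = 8

8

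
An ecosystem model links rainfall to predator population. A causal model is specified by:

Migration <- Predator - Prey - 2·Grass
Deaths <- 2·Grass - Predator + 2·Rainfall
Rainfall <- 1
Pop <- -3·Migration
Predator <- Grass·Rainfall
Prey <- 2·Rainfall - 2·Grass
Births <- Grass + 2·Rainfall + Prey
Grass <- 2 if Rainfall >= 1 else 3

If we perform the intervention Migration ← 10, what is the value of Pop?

do(Migration=10) replaces the equation Migration <- Predator - Prey - 2·Grass with the constant Migration = 10.
Pop = -3·Migration  [with Migration=10]  = -30

-30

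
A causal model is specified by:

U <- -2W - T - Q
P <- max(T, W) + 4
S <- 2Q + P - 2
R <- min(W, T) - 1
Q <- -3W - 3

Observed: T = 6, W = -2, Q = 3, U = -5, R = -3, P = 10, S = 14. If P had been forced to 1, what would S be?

Intervening sets P = 1 and removes its equation (P <- max(T, W) + 4).
Q = -3W - 3  [with W=-2]  = 3
S = 2Q + P - 2  [with Q=3, P=1]  = 5

5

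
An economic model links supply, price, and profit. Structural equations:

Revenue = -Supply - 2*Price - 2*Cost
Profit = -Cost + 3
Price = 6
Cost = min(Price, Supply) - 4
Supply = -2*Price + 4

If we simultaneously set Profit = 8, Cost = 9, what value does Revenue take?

Under do(Profit = 8, Cost = 9), each intervened variable's structural equation is replaced by its fixed value.
Supply = -2*Price + 4  [with Price=6]  = -8
Revenue = -Supply - 2*Price - 2*Cost  [with Supply=-8, Price=6, Cost=9]  = -22

-22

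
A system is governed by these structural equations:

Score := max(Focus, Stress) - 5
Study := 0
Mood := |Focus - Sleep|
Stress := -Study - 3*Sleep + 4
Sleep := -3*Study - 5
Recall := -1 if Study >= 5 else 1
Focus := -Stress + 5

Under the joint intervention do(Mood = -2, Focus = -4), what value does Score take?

Setting Mood = -2, Focus = -4 by intervention discards those variables' equations.
Sleep = -3*Study - 5  [with Study=0]  = -5
Stress = -Study - 3*Sleep + 4  [with Study=0, Sleep=-5]  = 19
Score = max(Focus, Stress) - 5  [with Focus=-4, Stress=19]  = 14

14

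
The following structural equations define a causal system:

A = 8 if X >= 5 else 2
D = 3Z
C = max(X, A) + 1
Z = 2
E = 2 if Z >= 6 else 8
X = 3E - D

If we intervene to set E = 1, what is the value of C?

Under do(E=1), the mechanism E = 2 if Z >= 6 else 8 is discarded; E is fixed at 1.
D = 3Z  [with Z=2]  = 6
X = 3E - D  [with E=1, D=6]  = -3
A = 8 if X >= 5 else 2  [with X=-3]  = 2
C = max(X, A) + 1  [with X=-3, A=2]  = 3

3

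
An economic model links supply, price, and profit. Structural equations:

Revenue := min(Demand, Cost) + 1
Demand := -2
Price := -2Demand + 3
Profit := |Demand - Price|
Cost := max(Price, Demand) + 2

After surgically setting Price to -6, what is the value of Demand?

-2

Under do(Price=-6), the mechanism Price := -2Demand + 3 is discarded; Price is fixed at -6.
Demand is not downstream of the intervention, so its value is determined by the original equations.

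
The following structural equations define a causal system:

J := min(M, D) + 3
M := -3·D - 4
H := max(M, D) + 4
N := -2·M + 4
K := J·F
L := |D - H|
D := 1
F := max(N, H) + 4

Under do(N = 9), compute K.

-52

do(N=9) replaces the equation N := -2·M + 4 with the constant N = 9.
M = -3·D - 4  [with D=1]  = -7
H = max(M, D) + 4  [with M=-7, D=1]  = 5
J = min(M, D) + 3  [with M=-7, D=1]  = -4
F = max(N, H) + 4  [with N=9, H=5]  = 13
K = J·F  [with J=-4, F=13]  = -52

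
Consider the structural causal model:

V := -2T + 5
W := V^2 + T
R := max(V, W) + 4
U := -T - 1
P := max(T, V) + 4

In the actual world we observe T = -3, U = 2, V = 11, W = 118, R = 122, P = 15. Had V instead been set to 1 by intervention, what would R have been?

do(V=1) replaces the equation V := -2T + 5 with the constant V = 1.
W = V^2 + T  [with V=1, T=-3]  = -2
R = max(V, W) + 4  [with V=1, W=-2]  = 5

5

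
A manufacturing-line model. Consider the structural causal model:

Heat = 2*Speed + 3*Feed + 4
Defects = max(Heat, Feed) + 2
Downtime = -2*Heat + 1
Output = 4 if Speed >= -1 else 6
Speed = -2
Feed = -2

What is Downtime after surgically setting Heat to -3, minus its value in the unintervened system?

-6

The intervention breaks the incoming arrows to Heat: Heat = 2*Speed + 3*Feed + 4 no longer applies, and Heat = -3.
Downtime = -2*Heat + 1  [with Heat=-3]  = 7
Without intervention: Heat = 2*Speed + 3*Feed + 4  [with Speed=-2, Feed=-2]  = -6; Downtime = -2*Heat + 1  [with Heat=-6]  = 13.
Change = 7 − 13 = -6.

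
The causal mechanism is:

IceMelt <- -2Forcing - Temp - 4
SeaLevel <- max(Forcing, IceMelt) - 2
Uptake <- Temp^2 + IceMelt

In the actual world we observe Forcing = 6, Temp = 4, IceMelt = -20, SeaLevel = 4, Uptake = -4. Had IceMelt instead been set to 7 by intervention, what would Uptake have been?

23

do(IceMelt=7) replaces the equation IceMelt <- -2Forcing - Temp - 4 with the constant IceMelt = 7.
Uptake = Temp^2 + IceMelt  [with Temp=4, IceMelt=7]  = 23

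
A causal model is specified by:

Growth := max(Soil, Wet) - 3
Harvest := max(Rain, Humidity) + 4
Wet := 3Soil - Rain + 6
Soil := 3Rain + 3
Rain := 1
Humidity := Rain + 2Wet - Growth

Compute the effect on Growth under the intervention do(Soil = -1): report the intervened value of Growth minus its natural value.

Under do(Soil=-1), the mechanism Soil := 3Rain + 3 is discarded; Soil is fixed at -1.
Wet = 3Soil - Rain + 6  [with Soil=-1, Rain=1]  = 2
Growth = max(Soil, Wet) - 3  [with Soil=-1, Wet=2]  = -1
Without intervention: Soil = 3Rain + 3  [with Rain=1]  = 6; Wet = 3Soil - Rain + 6  [with Soil=6, Rain=1]  = 23; Growth = max(Soil, Wet) - 3  [with Soil=6, Wet=23]  = 20.
Change = -1 − 20 = -21.

-21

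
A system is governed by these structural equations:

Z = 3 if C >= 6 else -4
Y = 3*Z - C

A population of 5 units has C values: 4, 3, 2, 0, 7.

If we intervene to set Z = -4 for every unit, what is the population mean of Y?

-15.2

Under do(Z=-4), Z's equation is replaced by Z=-4 for every unit. Per-unit Y: -16, -15, -14, -12, -19. Mean = -15.2.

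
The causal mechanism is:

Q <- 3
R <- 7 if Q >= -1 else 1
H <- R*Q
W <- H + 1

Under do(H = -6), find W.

-5

The intervention breaks the incoming arrows to H: H <- R*Q no longer applies, and H = -6.
W = H + 1  [with H=-6]  = -5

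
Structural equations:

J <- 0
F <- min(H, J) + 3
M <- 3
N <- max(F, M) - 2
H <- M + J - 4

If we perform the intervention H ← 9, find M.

3

Under do(H=9), the mechanism H <- M + J - 4 is discarded; H is fixed at 9.
Since M is not a descendant of the intervened variable, it is unaffected.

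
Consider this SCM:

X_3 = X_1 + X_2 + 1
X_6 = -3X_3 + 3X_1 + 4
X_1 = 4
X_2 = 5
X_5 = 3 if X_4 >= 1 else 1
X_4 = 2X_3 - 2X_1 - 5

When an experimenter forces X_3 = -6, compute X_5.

do(X_3=-6) replaces the equation X_3 = X_1 + X_2 + 1 with the constant X_3 = -6.
X_4 = 2X_3 - 2X_1 - 5  [with X_3=-6, X_1=4]  = -25
X_5 = 3 if X_4 >= 1 else 1  [with X_4=-25]  = 1

1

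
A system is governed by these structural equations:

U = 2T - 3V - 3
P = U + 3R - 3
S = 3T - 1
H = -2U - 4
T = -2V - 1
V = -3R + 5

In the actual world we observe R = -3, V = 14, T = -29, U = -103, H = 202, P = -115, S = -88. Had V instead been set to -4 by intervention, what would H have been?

do(V=-4) replaces the equation V = -3R + 5 with the constant V = -4.
T = -2V - 1  [with V=-4]  = 7
U = 2T - 3V - 3  [with T=7, V=-4]  = 23
H = -2U - 4  [with U=23]  = -50

-50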